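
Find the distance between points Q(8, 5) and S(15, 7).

d = sqrt((7)^2 + (2)^2) = sqrt(53)

sqrt(53)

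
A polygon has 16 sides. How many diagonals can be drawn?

The number of diagonals in an n-gon is n(n - 3)/2.
For n = 16: 16(16 - 3)/2 = 16 × 13 / 2 = 104.

104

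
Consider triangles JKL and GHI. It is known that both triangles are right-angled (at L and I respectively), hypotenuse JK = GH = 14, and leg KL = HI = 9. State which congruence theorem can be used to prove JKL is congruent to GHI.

The given information provides:
both triangles are right-angled (at L and I respectively), hypotenuse JK = GH = 14, and leg KL = HI = 9
This matches the HL congruence theorem.
The hypotenuse and one leg of two right triangles are equal (Hypotenuse-Leg).

HL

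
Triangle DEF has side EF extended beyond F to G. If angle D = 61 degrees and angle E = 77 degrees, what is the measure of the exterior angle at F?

The interior angle at F is 180 - 61 - 77 = 42 degrees.
The exterior angle and interior angle at F are supplementary:
Exterior angle = 180 - 42 = 138 degrees.

138 degrees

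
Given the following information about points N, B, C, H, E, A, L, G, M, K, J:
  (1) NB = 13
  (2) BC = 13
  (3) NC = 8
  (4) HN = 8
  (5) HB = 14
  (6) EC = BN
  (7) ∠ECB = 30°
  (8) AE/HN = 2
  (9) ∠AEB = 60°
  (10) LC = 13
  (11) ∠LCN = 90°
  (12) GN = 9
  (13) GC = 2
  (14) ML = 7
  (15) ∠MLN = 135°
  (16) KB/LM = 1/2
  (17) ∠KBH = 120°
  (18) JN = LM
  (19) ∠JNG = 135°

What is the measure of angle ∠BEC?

From the given relations: EC = BN = 13.
Step 1: By the law of cosines on triangle ECB: EB² = 13² + 13² − 2·13·13·cos(30°) = 45.28, so EB ≈ 6.73.
Step 2: By the inverse law of cosines on triangle BEC: cos(∠BEC) = (6.73² + 13² − 13²) / (2·6.73·13) = 45.28/174.96 = 0.2588, so ∠BEC = 75°.

Therefore, the measure of angle ∠BEC = 75°.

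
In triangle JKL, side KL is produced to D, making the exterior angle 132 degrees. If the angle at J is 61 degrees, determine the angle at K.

The exterior angle theorem states that an exterior angle equals the sum of the two non-adjacent interior angles.
So 132 = 61 + angle K, which gives angle K = 132 - 61 = 71 degrees.

71 degrees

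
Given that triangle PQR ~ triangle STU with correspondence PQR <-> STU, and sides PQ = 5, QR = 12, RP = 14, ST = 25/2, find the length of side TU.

k = 25/2/5 = 5/2. TU = 5/2 * 12 = 30.

30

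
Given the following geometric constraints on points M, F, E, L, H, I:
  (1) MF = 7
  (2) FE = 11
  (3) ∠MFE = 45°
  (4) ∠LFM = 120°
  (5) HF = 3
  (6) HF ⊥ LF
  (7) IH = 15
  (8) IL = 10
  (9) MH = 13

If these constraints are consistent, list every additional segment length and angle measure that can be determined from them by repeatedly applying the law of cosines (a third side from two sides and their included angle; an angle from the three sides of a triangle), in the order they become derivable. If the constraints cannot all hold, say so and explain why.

These constraints are not satisfiable: by the triangle inequality in triangle FMH, (1) MF = 7 and (5) HF = 3 force MH ≤ 7 + 3 = 10, but (9) says MH = 13. No planar figure meets all of them, so nothing further can be derived.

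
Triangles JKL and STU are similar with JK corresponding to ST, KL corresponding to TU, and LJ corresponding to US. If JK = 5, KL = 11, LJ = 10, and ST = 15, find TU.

k = 15/5 = 3. TU = 3 * 11 = 33.

33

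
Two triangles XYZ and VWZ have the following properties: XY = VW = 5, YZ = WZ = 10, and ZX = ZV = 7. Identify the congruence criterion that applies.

Consider the given information: XY = VW = 5, YZ = WZ = 10, and ZX = ZV = 7
This is not SAS or AAS: SAS requires two sides and the included angle between them. AAS requires two angles and a non-included side.
The correct criterion is SSS. All three pairs of corresponding sides are equal (Side-Side-Side).

SSS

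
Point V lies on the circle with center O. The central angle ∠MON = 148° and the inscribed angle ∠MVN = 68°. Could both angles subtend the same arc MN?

By the inscribed angle theorem, the inscribed angle for a central angle of 148° should be 148° / 2 = 74°.
The given inscribed angle is 68°, which does not equal 74°.
Therefore, no, they do not correspond to the same arc.

No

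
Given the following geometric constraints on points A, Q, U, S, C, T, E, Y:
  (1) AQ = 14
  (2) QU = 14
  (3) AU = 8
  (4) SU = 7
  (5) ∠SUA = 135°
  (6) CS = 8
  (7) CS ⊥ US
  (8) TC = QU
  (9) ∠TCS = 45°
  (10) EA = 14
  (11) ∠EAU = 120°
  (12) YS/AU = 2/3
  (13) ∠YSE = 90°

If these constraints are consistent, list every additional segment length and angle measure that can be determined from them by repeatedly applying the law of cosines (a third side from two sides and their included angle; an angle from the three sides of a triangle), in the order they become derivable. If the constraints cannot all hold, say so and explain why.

The constraints are consistent. Derivable facts, in order:
After 1 step:
- AS ≈ 13.86
- ST ≈ 10.08
- UC = √113
- UE = 2·√93
- ∠AQU = 33.2°
- ∠AUQ = 73.4°
- ∠QAU = 73.4°
After 2 steps:
- ∠AEU = 21.05°
- ∠ASU = 24.08°
- ∠AUE = 38.95°
- ∠CST = 100.86°
- ∠CTS = 34.14°
- ∠CUS = 48.81°
- ∠SAU = 20.92°
- ∠SCU = 41.19°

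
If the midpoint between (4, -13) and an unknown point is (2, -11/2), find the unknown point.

Using the midpoint formula: M = ((x1 + x2)/2, (y1 + y2)/2)
We know M = (2, -11/2) and J = (4, -13)
For x: 2 = (4 + x2)/2, so x2 = 2*2 - 4 = 0
For y: -11/2 = (-13 + y2)/2, so y2 = 2*-11/2 - -13 = 2
L = (0, 2)

(0, 2)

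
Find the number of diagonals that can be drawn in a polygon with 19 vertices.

The number of diagonals in an n-gon is n(n - 3)/2.
For n = 19: 19(19 - 3)/2 = 19 × 16 / 2 = 152.

152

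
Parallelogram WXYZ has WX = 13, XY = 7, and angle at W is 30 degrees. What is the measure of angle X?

Consecutive angles are supplementary: angle X = 180 - 30 = 150 degrees.

150 degrees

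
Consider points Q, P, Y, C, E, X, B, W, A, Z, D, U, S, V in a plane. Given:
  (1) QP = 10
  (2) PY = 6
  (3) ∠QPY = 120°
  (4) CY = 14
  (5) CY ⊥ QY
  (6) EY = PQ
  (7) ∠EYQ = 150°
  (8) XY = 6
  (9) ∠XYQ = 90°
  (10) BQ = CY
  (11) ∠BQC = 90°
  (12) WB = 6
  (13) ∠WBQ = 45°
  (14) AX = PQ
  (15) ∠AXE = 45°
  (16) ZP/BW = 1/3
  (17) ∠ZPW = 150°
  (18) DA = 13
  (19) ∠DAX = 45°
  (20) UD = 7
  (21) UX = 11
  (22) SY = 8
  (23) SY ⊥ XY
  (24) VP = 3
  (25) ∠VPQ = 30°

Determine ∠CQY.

Step 1: By the law of cosines on triangle QPY: QY² = 10² + 6² − 2·10·6·cos(120°) = 196, so QY = 14.
Step 2: By the law of cosines on triangle QYC: QC² = 14² + 14² − 2·14·14·cos(90°) = 392, so QC = 14·√2.
Step 3: By the inverse law of cosines on triangle CQY: cos(∠CQY) = ((14·√2)² + 14² − 14²) / (2·14·√2·14) = 392/554.37 = 0.7071, so ∠CQY = 45°.

Therefore, the measure of angle ∠CQY = 45°.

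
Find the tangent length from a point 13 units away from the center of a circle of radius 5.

The tangent, radius, and line from the external point to the center form a right triangle.
The right angle is where the tangent meets the radius.
By the Pythagorean theorem: tangent² + 5² = 13²
tangent² = 169 - 25 = 144
tangent = 12

12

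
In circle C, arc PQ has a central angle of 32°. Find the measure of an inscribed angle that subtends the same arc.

An inscribed angle intercepts an arc from a point on the circle, while the central angle intercepts the same arc from the center.
The inscribed angle is always half the central angle: 32° / 2 = 16°.

16°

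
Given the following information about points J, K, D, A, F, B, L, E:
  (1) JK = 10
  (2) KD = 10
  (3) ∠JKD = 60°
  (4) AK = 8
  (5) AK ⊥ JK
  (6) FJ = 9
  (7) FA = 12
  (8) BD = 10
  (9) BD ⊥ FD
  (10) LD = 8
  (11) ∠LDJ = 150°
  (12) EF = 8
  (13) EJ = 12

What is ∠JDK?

Step 1: By the law of cosines on triangle DKJ: DJ² = 10² + 10² − 2·10·10·cos(60°) = 100, so DJ = 10.
Step 2: By the inverse law of cosines on triangle JDK: cos(∠JDK) = (10² + 10² − 10²) / (2·10·10) = 100/200 = 0.5, so ∠JDK = 60°.

Therefore, the measure of angle ∠JDK = 60°.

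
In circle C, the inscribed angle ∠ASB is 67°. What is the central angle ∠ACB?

By the inscribed angle theorem, the central angle is twice the inscribed angle.
Central angle = 2 × 67° = 134°

134°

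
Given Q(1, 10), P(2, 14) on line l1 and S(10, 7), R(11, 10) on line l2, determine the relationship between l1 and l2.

Slope of line 1: m1 = (14 - 10)/(2 - 1) = 4/1 = 4
Slope of line 2: m2 = (10 - 7)/(11 - 10) = 3/1 = 3
m1 != m2 (4 != 3), so not parallel.
m1 * m2 = (4) * (3) = 12 != -1, so not perpendicular.
The lines are neither parallel nor perpendicular.

Neither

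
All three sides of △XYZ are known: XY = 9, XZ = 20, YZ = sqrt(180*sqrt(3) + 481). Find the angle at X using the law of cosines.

When all three sides of a triangle are known, the law of cosines can be rearranged to find any angle.
cos(C) = (a² + b² - c²) / (2ab) gives cos(X) = -sqrt(3)/2.
Taking the inverse cosine: X = 150°.

150°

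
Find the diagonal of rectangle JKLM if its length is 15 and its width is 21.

Using the Pythagorean theorem:
d² = 15² + 21² = 225 + 441 = 666
d = sqrt(666) = 3*sqrt(74)

3*sqrt(74)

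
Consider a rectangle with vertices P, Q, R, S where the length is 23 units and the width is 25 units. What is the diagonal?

A rectangle's diagonal splits it into two right triangles, with the diagonal as the hypotenuse.
By the Pythagorean theorem, d^2 = 23^2 + 25^2 = 1154.
Therefore d = sqrt(1154).

sqrt(1154)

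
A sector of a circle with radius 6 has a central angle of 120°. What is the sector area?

Sector area = πr² × θ/360
= π × 6² × 1/3
= π × 36 × 1/3
= 12*pi

12*pi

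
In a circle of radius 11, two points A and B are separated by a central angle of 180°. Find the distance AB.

Chord = 2(11) sin(90°) = 22

22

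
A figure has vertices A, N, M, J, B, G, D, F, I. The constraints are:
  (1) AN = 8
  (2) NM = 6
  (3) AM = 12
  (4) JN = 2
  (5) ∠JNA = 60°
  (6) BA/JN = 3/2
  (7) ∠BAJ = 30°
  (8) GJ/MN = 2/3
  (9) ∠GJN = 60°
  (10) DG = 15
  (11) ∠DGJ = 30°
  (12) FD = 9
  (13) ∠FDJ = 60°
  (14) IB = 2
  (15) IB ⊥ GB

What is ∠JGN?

From the given relations: GJ = 2/3·MN = 2/3·6 = 4.
Step 1: By the law of cosines on triangle GJN: GN² = 4² + 2² − 2·4·2·cos(60°) = 12, so GN = 2·√3.
Step 2: By the inverse law of cosines on triangle JGN: cos(∠JGN) = (4² + (2·√3)² − 2²) / (2·4·2·√3) = 24/27.71 = 0.866, so ∠JGN = 30°.

Therefore, the measure of angle ∠JGN = 30°.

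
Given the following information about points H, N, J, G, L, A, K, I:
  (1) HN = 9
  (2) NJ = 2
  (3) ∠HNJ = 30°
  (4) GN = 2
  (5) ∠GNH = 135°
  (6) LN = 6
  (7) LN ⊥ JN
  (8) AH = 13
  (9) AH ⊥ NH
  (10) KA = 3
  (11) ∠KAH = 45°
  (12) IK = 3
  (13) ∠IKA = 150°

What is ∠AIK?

Step 1: By the law of cosines on triangle IKA: IA² = 3² + 3² − 2·3·3·cos(150°) = 33.59, so IA ≈ 5.8.
Step 2: By the inverse law of cosines on triangle AIK: cos(∠AIK) = (5.8² + 3² − 3²) / (2·5.8·3) = 33.59/34.77 = 0.9659, so ∠AIK = 15°.

Therefore, the measure of angle ∠AIK = 15°.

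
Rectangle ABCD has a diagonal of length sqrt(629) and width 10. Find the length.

Using the Pythagorean theorem: d^2 = a^2 + b^2
b^2 = d^2 - a^2
b^2 = 629 - 100
b^2 = 529
b = sqrt(529) = 23

23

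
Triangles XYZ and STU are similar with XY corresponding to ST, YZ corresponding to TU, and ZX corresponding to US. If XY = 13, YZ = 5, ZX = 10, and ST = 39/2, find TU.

k = 39/2/13 = 3/2. TU = 3/2 * 5 = 15/2.

15/2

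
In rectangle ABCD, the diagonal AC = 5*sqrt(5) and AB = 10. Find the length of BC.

b = sqrt(d^2 - a^2) = sqrt(125 - 100) = sqrt(25) = 5

5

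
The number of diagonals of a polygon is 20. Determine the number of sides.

Using d = n(n - 3)/2, we solve 20 = n(n - 3)/2.
So n(n - 3) = 40.
Testing n = 8: 8 * 5 = 40 = 40. Correct.
The polygon has 8 sides.

8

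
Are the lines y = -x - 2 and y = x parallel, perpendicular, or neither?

Slope of line 1: m1 = -1
Slope of line 2: m2 = 1
m1 * m2 = -1, so perpendicular.

Perpendicular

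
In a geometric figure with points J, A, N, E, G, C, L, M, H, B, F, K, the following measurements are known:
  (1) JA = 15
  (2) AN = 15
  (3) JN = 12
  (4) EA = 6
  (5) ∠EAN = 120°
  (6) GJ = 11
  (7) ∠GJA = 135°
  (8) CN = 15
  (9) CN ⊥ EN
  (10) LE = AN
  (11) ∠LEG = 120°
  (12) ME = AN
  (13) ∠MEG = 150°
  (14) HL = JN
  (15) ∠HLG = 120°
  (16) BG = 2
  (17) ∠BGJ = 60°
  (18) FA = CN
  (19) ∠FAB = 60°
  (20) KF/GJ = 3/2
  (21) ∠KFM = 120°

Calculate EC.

Step 1: By the law of cosines on triangle EAN: EN² = 6² + 15² − 2·6·15·cos(120°) = 351, so EN = 3·√39.
Step 2: By the law of cosines on triangle ENC: EC² = (3·√39)² + 15² − 2·3·√39·15·cos(90°) = 576, so EC = 24.

Therefore, the length of EC = 24.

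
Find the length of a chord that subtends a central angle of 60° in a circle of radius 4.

Chord length = 2r sin(θ/2)
= 2 × 4 × sin(60°/2)
= 2 × 4 × sin(30°)
= 4

4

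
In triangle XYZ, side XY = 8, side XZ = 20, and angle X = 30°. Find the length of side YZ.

Law of cosines: YZ^2 = 8^2 + 20^2 - 2(8)(20)cos(30°) = 464 - 160*sqrt(3), so YZ = 4*sqrt(29 - 10*sqrt(3)).

4*sqrt(29 - 10*sqrt(3))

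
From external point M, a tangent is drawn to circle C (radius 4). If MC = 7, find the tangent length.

Let T be the point of tangency. Then CT ⊥ MT (radius ⊥ tangent).
In right triangle CTM: CM² = CT² + MT²
7² = 4² + MT²
MT² = 33, MT = sqrt(33)

sqrt(33)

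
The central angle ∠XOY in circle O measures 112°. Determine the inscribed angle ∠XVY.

By the inscribed angle theorem, the inscribed angle is half the central angle.
Inscribed angle = 112° / 2 = 56°

56°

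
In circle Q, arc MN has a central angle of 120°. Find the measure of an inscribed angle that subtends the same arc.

Inscribed angle = 120° / 2 = 60° (inscribed angle theorem).

60°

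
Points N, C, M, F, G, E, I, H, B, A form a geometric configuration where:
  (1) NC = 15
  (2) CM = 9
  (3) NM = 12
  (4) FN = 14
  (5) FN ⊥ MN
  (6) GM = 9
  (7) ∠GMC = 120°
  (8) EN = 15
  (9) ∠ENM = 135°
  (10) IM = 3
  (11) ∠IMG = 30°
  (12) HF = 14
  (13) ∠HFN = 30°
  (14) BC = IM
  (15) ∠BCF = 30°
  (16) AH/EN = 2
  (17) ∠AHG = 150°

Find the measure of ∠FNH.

Step 1: By the law of cosines on triangle NFH: NH² = 14² + 14² − 2·14·14·cos(30°) = 52.52, so NH ≈ 7.25.
Step 2: By the inverse law of cosines on triangle FNH: cos(∠FNH) = (14² + 7.25² − 14²) / (2·14·7.25) = 52.52/202.91 = 0.2588, so ∠FNH = 75°.

Therefore, the measure of angle ∠FNH = 75°.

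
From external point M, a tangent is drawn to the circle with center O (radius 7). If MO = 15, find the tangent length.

Let T be the point of tangency. Then OT ⊥ MT (radius ⊥ tangent).
In right triangle OTM: OM² = OT² + MT²
15² = 7² + MT²
MT² = 176, MT = 4*sqrt(11)

4*sqrt(11)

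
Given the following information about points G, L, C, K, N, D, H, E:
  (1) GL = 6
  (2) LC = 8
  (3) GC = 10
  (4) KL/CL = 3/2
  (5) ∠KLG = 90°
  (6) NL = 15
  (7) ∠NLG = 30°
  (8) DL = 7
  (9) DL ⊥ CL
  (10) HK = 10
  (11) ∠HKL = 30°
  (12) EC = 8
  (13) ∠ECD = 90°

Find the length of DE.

Step 1: By the law of cosines on triangle CLD: CD² = 8² + 7² − 2·8·7·cos(90°) = 113, so CD = √113.
Step 2: By the law of cosines on triangle DCE: DE² = √113² + 8² − 2·√113·8·cos(90°) = 177, so DE = √177.

Therefore, the length of DE = √177.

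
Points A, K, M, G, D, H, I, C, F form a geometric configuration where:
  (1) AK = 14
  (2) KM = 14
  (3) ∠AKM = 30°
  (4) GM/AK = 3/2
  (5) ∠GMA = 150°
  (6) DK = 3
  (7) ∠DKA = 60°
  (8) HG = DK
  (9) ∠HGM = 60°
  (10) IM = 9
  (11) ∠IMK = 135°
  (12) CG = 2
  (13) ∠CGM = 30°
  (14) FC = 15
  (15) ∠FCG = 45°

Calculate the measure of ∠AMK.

Step 1: By the law of cosines on triangle MKA: MA² = 14² + 14² − 2·14·14·cos(30°) = 52.52, so MA ≈ 7.25.
Step 2: By the inverse law of cosines on triangle AMK: cos(∠AMK) = (7.25² + 14² − 14²) / (2·7.25·14) = 52.52/202.91 = 0.2588, so ∠AMK = 75°.

Therefore, the measure of angle ∠AMK = 75°.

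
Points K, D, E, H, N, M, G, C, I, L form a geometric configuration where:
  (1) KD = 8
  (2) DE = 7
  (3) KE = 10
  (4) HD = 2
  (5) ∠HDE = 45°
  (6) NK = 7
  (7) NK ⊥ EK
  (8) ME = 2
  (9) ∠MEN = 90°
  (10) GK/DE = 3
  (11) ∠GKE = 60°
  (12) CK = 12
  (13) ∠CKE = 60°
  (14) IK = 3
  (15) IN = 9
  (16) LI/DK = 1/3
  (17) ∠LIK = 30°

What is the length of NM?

Step 1: By the law of cosines on triangle EKN: EN² = 10² + 7² − 2·10·7·cos(90°) = 149, so EN = √149.
Step 2: By the law of cosines on triangle NEM: NM² = √149² + 2² − 2·√149·2·cos(90°) = 153, so NM = 3·√17.

Therefore, the length of NM = 3·√17.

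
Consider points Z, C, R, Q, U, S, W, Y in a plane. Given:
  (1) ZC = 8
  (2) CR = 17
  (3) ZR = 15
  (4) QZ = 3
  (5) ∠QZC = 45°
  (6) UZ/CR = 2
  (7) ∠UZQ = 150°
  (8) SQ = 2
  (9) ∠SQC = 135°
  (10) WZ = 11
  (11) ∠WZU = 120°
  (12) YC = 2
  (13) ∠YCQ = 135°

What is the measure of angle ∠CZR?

Step 1: By the inverse law of cosines on triangle CZR: cos(∠CZR) = (8² + 15² − 17²) / (2·8·15) = 0/240 = 0, so ∠CZR = 90°.

Therefore, the measure of angle ∠CZR = 90°.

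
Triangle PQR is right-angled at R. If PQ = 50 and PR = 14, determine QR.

By the Pythagorean theorem: QR^2 = PQ^2 - PR^2
QR^2 = 50^2 - 14^2 = 2500 - 196 = 2304
QR = sqrt(2304) = 48

48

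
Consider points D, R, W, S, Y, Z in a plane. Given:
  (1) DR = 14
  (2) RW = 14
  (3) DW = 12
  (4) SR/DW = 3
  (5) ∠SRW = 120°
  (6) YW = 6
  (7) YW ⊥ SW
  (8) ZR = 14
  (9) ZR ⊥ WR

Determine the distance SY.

From the given relations: SR = 3·DW = 3·12 = 36.
Step 1: By the law of cosines on triangle SRW: SW² = 36² + 14² − 2·36·14·cos(120°) = 1996, so SW ≈ 44.68.
Step 2: By the law of cosines on triangle SWY: SY² = 44.68² + 6² − 2·44.68·6·cos(90°) = 2032, so SY = 4·√127.

Therefore, the length of SY = 4·√127.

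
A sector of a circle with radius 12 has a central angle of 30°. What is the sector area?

The full circle has area πr² = π(12)² = 144*pi.
The sector covers 30° out of 360°, a fraction of 1/12.
Sector area = 144*pi × 1/12 = 12*pi.

12*pi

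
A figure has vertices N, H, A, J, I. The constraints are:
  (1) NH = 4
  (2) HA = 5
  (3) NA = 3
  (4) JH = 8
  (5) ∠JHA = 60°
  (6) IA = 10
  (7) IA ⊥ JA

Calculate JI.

Step 1: By the law of cosines on triangle JHA: JA² = 8² + 5² − 2·8·5·cos(60°) = 49, so JA = 7.
Step 2: By the law of cosines on triangle JAI: JI² = 7² + 10² − 2·7·10·cos(90°) = 149, so JI = √149.

Therefore, the length of JI = √149.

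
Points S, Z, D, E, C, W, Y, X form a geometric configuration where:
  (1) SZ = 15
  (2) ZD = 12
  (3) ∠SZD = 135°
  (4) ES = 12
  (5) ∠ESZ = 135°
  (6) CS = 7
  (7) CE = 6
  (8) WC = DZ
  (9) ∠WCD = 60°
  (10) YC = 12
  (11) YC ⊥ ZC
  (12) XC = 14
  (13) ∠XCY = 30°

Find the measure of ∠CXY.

Step 1: By the law of cosines on triangle XCY: XY² = 14² + 12² − 2·14·12·cos(30°) = 49.02, so XY ≈ 7.
Step 2: By the inverse law of cosines on triangle CXY: cos(∠CXY) = (14² + 7² − 12²) / (2·14·7) = 101.02/196.03 = 0.5153, so ∠CXY = 58.98°.

Therefore, the measure of angle ∠CXY = 58.98°.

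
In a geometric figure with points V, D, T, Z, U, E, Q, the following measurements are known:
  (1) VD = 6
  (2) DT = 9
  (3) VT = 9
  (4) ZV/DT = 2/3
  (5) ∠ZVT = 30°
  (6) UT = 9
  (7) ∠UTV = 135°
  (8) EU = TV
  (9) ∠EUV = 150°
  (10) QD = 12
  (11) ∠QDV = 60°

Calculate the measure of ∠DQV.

Step 1: By the law of cosines on triangle QDV: QV² = 12² + 6² − 2·12·6·cos(60°) = 108, so QV = 6·√3.
Step 2: By the inverse law of cosines on triangle DQV: cos(∠DQV) = (12² + (6·√3)² − 6²) / (2·12·6·√3) = 216/249.42 = 0.866, so ∠DQV = 30°.

Therefore, the measure of angle ∠DQV = 30°.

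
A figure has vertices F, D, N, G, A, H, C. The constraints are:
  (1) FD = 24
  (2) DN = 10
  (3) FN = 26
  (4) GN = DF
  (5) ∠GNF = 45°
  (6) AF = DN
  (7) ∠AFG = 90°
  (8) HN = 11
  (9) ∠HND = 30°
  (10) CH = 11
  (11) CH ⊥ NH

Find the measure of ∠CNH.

Step 1: By the law of cosines on triangle NHC: NC² = 11² + 11² − 2·11·11·cos(90°) = 242, so NC = 11·√2.
Step 2: By the inverse law of cosines on triangle CNH: cos(∠CNH) = ((11·√2)² + 11² − 11²) / (2·11·√2·11) = 242/342.24 = 0.7071, so ∠CNH = 45°.

Therefore, the measure of angle ∠CNH = 45°.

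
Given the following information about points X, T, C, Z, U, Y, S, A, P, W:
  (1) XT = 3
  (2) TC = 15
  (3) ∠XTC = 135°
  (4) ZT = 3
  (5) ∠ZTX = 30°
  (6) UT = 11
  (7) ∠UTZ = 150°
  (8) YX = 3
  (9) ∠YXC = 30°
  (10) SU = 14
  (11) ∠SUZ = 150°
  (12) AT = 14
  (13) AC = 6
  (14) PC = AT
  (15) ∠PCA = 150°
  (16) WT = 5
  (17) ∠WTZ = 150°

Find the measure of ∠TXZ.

Step 1: By the law of cosines on triangle XTZ: XZ² = 3² + 3² − 2·3·3·cos(30°) = 2.41, so XZ ≈ 1.55.
Step 2: By the inverse law of cosines on triangle TXZ: cos(∠TXZ) = (3² + 1.55² − 3²) / (2·3·1.55) = 2.41/9.32 = 0.2588, so ∠TXZ = 75°.

Therefore, the measure of angle ∠TXZ = 75°.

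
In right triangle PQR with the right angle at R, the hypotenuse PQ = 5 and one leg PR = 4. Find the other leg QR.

By the Pythagorean theorem: QR^2 = PQ^2 - PR^2
QR^2 = 5^2 - 4^2 = 25 - 16 = 9
QR = sqrt(9) = 3

3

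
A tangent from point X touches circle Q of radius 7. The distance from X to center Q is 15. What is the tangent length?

The tangent, radius, and line from the external point to the center form a right triangle.
The right angle is where the tangent meets the radius.
By the Pythagorean theorem: tangent² + 7² = 15²
tangent² = 225 - 49 = 176
tangent = 4*sqrt(11)

4*sqrt(11)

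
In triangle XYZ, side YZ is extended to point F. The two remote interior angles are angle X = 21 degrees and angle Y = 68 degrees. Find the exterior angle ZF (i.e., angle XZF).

By the exterior angle theorem, an exterior angle of a triangle equals the sum of the two remote interior angles.
Exterior angle = angle X + angle Y
Exterior angle = 21 + 68 = 89 degrees

89 degrees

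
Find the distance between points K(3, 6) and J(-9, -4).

d = sqrt((-12)^2 + (-10)^2) = sqrt(244) = 2*sqrt(61)

2*sqrt(61)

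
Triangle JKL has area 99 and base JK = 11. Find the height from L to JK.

height = 2 * 99 / 11 = 18

18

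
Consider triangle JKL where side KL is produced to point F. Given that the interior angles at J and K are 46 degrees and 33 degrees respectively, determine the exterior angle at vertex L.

Exterior angle = 46 + 33 = 79 degrees (exterior angle theorem).

79 degrees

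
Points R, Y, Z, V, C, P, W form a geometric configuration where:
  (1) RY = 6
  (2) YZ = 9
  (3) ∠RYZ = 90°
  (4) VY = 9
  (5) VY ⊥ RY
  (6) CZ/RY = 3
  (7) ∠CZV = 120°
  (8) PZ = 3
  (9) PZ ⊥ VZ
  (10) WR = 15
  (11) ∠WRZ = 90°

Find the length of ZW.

Step 1: By the law of cosines on triangle ZYR: ZR² = 9² + 6² − 2·9·6·cos(90°) = 117, so ZR = 3·√13.
Step 2: By the law of cosines on triangle ZRW: ZW² = (3·√13)² + 15² − 2·3·√13·15·cos(90°) = 342, so ZW = 3·√38.

Therefore, the length of ZW = 3·√38.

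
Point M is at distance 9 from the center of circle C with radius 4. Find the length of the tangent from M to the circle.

The tangent, radius, and line from the external point to the center form a right triangle.
The right angle is where the tangent meets the radius.
By the Pythagorean theorem: tangent² + 4² = 9²
tangent² = 81 - 16 = 65
tangent = sqrt(65)

sqrt(65)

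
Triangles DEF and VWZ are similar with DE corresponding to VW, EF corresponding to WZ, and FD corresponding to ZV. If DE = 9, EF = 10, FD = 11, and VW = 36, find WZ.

Similar triangles have proportional sides. Setting up the proportion:
VW / DE = WZ / EF
36 / 9 = WZ / 10
WZ = 10 * 36 / 9 = 40.

40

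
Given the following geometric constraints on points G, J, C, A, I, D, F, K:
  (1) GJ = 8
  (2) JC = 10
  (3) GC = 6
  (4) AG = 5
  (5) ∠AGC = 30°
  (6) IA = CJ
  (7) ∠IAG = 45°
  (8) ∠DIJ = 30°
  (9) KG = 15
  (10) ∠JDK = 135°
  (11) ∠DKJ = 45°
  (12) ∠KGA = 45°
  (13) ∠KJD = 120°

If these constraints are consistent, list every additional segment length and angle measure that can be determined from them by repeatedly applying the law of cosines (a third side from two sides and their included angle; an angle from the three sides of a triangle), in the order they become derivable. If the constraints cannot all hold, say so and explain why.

These constraints are not satisfiable: (10), (11) and (13) are the three interior angles of triangle JDK, which must sum to 180°, but 135° + 45° + 120° = 300°. No planar figure meets all of them, so nothing further can be derived.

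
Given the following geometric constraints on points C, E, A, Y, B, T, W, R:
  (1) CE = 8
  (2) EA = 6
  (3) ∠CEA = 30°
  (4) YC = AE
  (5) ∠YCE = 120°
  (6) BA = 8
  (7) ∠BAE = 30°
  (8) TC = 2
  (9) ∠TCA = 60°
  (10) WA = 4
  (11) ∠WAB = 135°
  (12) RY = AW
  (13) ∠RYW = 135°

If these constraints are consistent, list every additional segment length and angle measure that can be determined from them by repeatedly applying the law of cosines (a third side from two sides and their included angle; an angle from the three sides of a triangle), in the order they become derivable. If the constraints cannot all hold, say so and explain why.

The constraints are consistent. Derivable facts, in order:
After 1 step:
- BW ≈ 11.19
- CA ≈ 4.11
- EB ≈ 4.11
- EY = 2·√37
After 2 steps:
- AT ≈ 3.56
- ∠ABE = 46.94°
- ∠ABW = 14.64°
- ∠ACE = 46.94°
- ∠AEB = 103.06°
- ∠AWB = 30.36°
- ∠CAE = 103.06°
- ∠CEY = 25.28°
- ∠CYE = 34.72°
After 3 steps:
- ∠ATC = 90.86°
- ∠CAT = 29.14°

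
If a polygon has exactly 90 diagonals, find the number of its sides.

Using d = n(n - 3)/2, we solve 90 = n(n - 3)/2.
So n(n - 3) = 180.
Testing n = 15: 15 * 12 = 180 = 180. Correct.
The polygon has 15 sides.

15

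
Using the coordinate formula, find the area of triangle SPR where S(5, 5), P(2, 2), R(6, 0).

Using the Shoelace formula for a triangle:
Area = (1/2)|x0(y1 - y2) + x1(y2 - y0) + x2(y0 - y1)|
Area = (1/2)|5(2 - 0) + 2(0 - 5) + 6(5 - 2)|
Area = (1/2)|10 + -10 + 18|
Area = (1/2)|18|
Area = (1/2)(18)
Area = 9

9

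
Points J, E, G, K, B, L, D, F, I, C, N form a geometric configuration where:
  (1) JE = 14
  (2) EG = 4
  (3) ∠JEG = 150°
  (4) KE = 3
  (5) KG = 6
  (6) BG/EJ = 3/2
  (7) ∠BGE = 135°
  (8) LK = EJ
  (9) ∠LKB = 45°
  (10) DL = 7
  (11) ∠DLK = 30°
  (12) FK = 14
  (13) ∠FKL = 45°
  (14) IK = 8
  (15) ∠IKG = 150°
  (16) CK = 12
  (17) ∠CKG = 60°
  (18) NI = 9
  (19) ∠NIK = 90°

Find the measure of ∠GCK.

Step 1: By the law of cosines on triangle CKG: CG² = 12² + 6² − 2·12·6·cos(60°) = 108, so CG = 6·√3.
Step 2: By the inverse law of cosines on triangle GCK: cos(∠GCK) = ((6·√3)² + 12² − 6²) / (2·6·√3·12) = 216/249.42 = 0.866, so ∠GCK = 30°.

Therefore, the measure of angle ∠GCK = 30°.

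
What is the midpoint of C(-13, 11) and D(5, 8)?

M = ((x₁ + x₂)/2, (y₁ + y₂)/2)
= ((-13 + 5)/2, (11 + 8)/2)
= (-8/2, 19/2) = (-4, 19/2)

(-4, 19/2)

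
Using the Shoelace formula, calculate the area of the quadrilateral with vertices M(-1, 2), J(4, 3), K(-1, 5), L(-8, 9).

Using the Shoelace formula for a quadrilateral (vertices in order):
Area = (1/2)|sum of (x_i * y_(i+1) - x_(i+1) * y_i)|
Terms: (-1*3 - 4*2) = -11, (4*5 - -1*3) = 23, (-1*9 - -8*5) = 31, (-8*2 - -1*9) = -7
Sum = 36
Area = (1/2)(36) = 18

18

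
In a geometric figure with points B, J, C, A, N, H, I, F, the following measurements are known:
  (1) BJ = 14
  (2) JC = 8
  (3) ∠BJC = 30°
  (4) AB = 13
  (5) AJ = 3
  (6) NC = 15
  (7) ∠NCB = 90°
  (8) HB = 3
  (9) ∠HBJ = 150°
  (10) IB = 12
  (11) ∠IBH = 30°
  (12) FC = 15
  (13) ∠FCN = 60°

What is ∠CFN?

Step 1: By the law of cosines on triangle FCN: FN² = 15² + 15² − 2·15·15·cos(60°) = 225, so FN = 15.
Step 2: By the inverse law of cosines on triangle CFN: cos(∠CFN) = (15² + 15² − 15²) / (2·15·15) = 225/450 = 0.5, so ∠CFN = 60°.

Therefore, the measure of angle ∠CFN = 60°.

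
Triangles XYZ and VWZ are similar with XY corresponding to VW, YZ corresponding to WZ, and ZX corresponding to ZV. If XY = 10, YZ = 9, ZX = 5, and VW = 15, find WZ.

Since the triangles are similar, the ratio of corresponding sides is constant.
Scale factor k = VW / XY = 15 / 10 = 3/2
WZ = k * YZ = 3/2 * 9 = 27/2

27/2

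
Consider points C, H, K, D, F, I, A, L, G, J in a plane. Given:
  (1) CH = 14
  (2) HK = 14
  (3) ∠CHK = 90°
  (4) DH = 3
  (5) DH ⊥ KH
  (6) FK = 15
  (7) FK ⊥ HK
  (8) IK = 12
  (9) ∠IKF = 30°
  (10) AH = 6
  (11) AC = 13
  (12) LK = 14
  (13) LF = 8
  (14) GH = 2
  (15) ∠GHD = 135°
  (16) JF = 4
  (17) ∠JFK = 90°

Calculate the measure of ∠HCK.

Step 1: By the law of cosines on triangle CHK: CK² = 14² + 14² − 2·14·14·cos(90°) = 392, so CK = 14·√2.
Step 2: By the inverse law of cosines on triangle HCK: cos(∠HCK) = (14² + (14·√2)² − 14²) / (2·14·14·√2) = 392/554.37 = 0.7071, so ∠HCK = 45°.

Therefore, the measure of angle ∠HCK = 45°.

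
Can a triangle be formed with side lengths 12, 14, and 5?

Sort the sides: 5, 12, 14.
It suffices to check that the sum of the two smallest exceeds the largest:
5 + 12 = 17 > 14. ✓
Yes, a valid triangle can be formed.

Yes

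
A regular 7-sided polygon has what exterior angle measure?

Each exterior angle of a regular n-gon is 360 / n.
For n = 7: 360 / 7 = 360/7 degrees.

360/7 degrees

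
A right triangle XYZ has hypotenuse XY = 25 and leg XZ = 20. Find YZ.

Rearranging the Pythagorean theorem to solve for the unknown leg:
leg^2 = hypotenuse^2 - known_leg^2 = 625 - 400 = 225
leg = sqrt(225) = 15.

15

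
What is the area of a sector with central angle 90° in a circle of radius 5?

Sector area = πr² × θ/360
= π × 5² × 1/4
= π × 25 × 1/4
= 25*pi/4

25*pi/4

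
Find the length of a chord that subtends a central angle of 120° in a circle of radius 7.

Chord = 2(7) sin(60°) = 7*sqrt(3)

7*sqrt(3)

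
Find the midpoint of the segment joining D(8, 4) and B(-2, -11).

The midpoint is the point halfway along the segment.
Move half the horizontal distance: 8 + (-2 - 8)/2 = 8 + -10/2 = 3
Move half the vertical distance: 4 + (-11 - 4)/2 = 4 + -15/2 = -7/2
Midpoint = (3, -7/2)

(3, -7/2)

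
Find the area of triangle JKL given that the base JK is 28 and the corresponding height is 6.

A triangle's area is half the area of a rectangle with the same base and height.
Area = (1/2) * 28 * 6 = 84.

84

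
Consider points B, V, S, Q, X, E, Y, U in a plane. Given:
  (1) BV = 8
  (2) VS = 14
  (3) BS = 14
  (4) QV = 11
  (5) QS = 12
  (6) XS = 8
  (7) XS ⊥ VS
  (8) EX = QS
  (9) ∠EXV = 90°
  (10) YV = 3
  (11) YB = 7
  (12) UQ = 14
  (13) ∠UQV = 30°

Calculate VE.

From the given relations: EX = QS = 12.
Step 1: By the law of cosines on triangle XSV: XV² = 8² + 14² − 2·8·14·cos(90°) = 260, so XV = 2·√65.
Step 2: By the law of cosines on triangle VXE: VE² = (2·√65)² + 12² − 2·2·√65·12·cos(90°) = 404, so VE = 2·√101.

Therefore, the length of VE = 2·√101.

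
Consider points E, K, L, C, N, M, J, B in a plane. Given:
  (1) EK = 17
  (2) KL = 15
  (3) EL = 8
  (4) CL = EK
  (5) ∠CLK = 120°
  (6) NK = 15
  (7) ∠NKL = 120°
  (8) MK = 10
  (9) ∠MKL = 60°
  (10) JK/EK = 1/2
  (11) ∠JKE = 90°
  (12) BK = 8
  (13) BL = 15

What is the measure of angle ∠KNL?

Step 1: By the law of cosines on triangle NKL: NL² = 15² + 15² − 2·15·15·cos(120°) = 675, so NL = 15·√3.
Step 2: By the inverse law of cosines on triangle KNL: cos(∠KNL) = (15² + (15·√3)² − 15²) / (2·15·15·√3) = 675/779.42 = 0.866, so ∠KNL = 30°.

Therefore, the measure of angle ∠KNL = 30°.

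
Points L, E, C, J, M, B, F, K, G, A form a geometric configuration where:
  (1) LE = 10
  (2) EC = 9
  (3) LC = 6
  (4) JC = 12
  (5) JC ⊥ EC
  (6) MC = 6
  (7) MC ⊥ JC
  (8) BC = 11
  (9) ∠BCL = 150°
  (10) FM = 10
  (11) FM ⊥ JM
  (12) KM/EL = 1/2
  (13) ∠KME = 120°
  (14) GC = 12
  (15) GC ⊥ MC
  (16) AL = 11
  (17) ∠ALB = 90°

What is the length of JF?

Step 1: By the law of cosines on triangle JCM: JM² = 12² + 6² − 2·12·6·cos(90°) = 180, so JM = 6·√5.
Step 2: By the law of cosines on triangle JMF: JF² = (6·√5)² + 10² − 2·6·√5·10·cos(90°) = 280, so JF = 2·√70.

Therefore, the length of JF = 2·√70.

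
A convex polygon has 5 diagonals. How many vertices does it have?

Using d = n(n - 3)/2, we solve 5 = n(n - 3)/2.
So n(n - 3) = 10.
Testing n = 5: 5 * 2 = 10 = 10. Correct.
The polygon has 5 sides.

5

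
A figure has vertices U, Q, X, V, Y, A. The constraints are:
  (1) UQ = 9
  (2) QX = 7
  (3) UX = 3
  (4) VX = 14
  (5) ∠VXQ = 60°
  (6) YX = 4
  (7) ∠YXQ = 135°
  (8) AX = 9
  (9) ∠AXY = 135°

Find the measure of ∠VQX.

Step 1: By the law of cosines on triangle QXV: QV² = 7² + 14² − 2·7·14·cos(60°) = 147, so QV = 7·√3.
Step 2: By the inverse law of cosines on triangle VQX: cos(∠VQX) = ((7·√3)² + 7² − 14²) / (2·7·√3·7) = 0/169.74 = 0, so ∠VQX = 90°.

Therefore, the measure of angle ∠VQX = 90°.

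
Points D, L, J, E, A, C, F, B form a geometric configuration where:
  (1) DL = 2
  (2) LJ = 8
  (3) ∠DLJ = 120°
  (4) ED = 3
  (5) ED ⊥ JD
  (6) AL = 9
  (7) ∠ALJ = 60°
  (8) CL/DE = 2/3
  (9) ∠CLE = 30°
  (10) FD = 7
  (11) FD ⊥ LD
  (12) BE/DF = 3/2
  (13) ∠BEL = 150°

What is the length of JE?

Step 1: By the law of cosines on triangle JLD: JD² = 8² + 2² − 2·8·2·cos(120°) = 84, so JD = 2·√21.
Step 2: By the law of cosines on triangle JDE: JE² = (2·√21)² + 3² − 2·2·√21·3·cos(90°) = 93, so JE = √93.

Therefore, the length of JE = √93.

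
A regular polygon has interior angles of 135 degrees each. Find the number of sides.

The exterior angle is the supplement of the interior angle: 180 - 135 = 45 degrees.
Since the exterior angles of any convex polygon sum to 360 degrees, the number of sides is 360 / 45 = 8.

8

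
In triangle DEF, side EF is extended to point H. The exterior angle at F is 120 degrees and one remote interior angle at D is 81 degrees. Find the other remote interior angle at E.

The exterior angle theorem states that an exterior angle equals the sum of the two non-adjacent interior angles.
So 120 = 81 + angle E, which gives angle E = 120 - 81 = 39 degrees.

39 degrees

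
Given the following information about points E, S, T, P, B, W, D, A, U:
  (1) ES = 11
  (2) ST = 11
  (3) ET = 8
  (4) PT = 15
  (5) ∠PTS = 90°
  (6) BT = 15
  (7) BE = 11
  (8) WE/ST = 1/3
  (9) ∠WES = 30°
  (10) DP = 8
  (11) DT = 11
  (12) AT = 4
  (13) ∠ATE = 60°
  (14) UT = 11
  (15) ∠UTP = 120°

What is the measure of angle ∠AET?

Step 1: By the law of cosines on triangle ETA: EA² = 8² + 4² − 2·8·4·cos(60°) = 48, so EA = 4·√3.
Step 2: By the inverse law of cosines on triangle AET: cos(∠AET) = ((4·√3)² + 8² − 4²) / (2·4·√3·8) = 96/110.85 = 0.866, so ∠AET = 30°.

Therefore, the measure of angle ∠AET = 30°.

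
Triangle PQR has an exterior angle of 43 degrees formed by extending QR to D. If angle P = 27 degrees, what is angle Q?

The exterior angle theorem states that an exterior angle equals the sum of the two non-adjacent interior angles.
So 43 = 27 + angle Q, which gives angle Q = 43 - 27 = 16 degrees.

16 degrees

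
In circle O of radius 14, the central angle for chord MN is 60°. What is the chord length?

Chord = 2(14) sin(30°) = 14

14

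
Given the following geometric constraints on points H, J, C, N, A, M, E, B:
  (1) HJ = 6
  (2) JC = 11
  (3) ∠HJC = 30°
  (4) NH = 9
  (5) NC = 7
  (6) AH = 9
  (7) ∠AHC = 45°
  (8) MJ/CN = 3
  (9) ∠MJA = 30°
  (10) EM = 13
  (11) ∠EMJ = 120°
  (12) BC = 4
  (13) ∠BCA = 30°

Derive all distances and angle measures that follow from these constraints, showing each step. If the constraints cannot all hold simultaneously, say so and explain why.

The constraints are consistent.

From the given relations:
  MJ = 3·CN = 3·7 = 21

Step 1: From HJ = 6, JC = 11, and ∠HJC = 30°, by the law of cosines:
  HC² = HJ² + JC² - 2·HJ·JC·cos(30°) = 36 + 121 - 114.3 = 42.68
  HC ≈ 6.53

Step 2: From JM = 21, ME = 13, and ∠JME = 120°, by the law of cosines:
  JE² = JM² + ME² - 2·JM·ME·cos(120°) = 441 + 169 + 273 = 883
  JE ≈ 29.72

Step 3: From CH = 6.53, HA = 9, and ∠CHA = 45°, by the law of cosines:
  CA² = CH² + HA² - 2·CH·HA·cos(45°) = 42.68 + 81 - 83.16 = 40.53
  CA ≈ 6.37

Step 4: From HC = 6.53, HJ = 6, CJ = 11, by the inverse law of cosines:
  cos(∠CHJ) = (HC² + HJ² - CJ²) / (2·HC·HJ)
  ∠CHJ = 122.67°

Step 5: From HC = 6.53, HN = 9, CN = 7, by the inverse law of cosines:
  cos(∠CHN) = (HC² + HN² - CN²) / (2·HC·HN)
  ∠CHN = 50.57°

Step 6: From JE = 29.72, JM = 21, EM = 13, by the inverse law of cosines:
  cos(∠EJM) = (JE² + JM² - EM²) / (2·JE·JM)
  ∠EJM = 22.26°

Step 7: From CH = 6.53, CJ = 11, HJ = 6, by the inverse law of cosines:
  cos(∠HCJ) = (CH² + CJ² - HJ²) / (2·CH·CJ)
  ∠HCJ = 27.33°

Step 8: From CH = 6.53, CN = 7, HN = 9, by the inverse law of cosines:
  cos(∠HCN) = (CH² + CN² - HN²) / (2·CH·CN)
  ∠HCN = 83.29°

Step 9: From NC = 7, NH = 9, CH = 6.53, by the inverse law of cosines:
  cos(∠CNH) = (NC² + NH² - CH²) / (2·NC·NH)
  ∠CNH = 46.13°

Step 10: From EJ = 29.72, EM = 13, JM = 21, by the inverse law of cosines:
  cos(∠JEM) = (EJ² + EM² - JM²) / (2·EJ·EM)
  ∠JEM = 37.74°

Step 11: From AC = 6.37, CB = 4, and ∠ACB = 30°, by the law of cosines:
  AB² = AC² + CB² - 2·AC·CB·cos(30°) = 40.53 + 16 - 44.11 = 12.42
  AB ≈ 3.52

Step 12: From CA = 6.37, CH = 6.53, AH = 9, by the inverse law of cosines:
  cos(∠ACH) = (CA² + CH² - AH²) / (2·CA·CH)
  ∠ACH = 88.48°

Step 13: From AC = 6.37, AH = 9, CH = 6.53, by the inverse law of cosines:
  cos(∠CAH) = (AC² + AH² - CH²) / (2·AC·AH)
  ∠CAH = 46.52°

Step 14: From AB = 3.52, AC = 6.37, BC = 4, by the inverse law of cosines:
  cos(∠BAC) = (AB² + AC² - BC²) / (2·AB·AC)
  ∠BAC = 34.57°

Step 15: From BA = 3.52, BC = 4, AC = 6.37, by the inverse law of cosines:
  cos(∠ABC) = (BA² + BC² - AC²) / (2·BA·BC)
  ∠ABC = 115.43°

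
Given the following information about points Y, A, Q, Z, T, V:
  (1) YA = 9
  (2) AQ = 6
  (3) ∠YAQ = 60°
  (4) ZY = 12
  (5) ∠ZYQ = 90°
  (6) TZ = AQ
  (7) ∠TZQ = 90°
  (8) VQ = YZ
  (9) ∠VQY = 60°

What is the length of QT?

From the given relations: TZ = AQ = 6.
Step 1: By the law of cosines on triangle QAY: QY² = 6² + 9² − 2·6·9·cos(60°) = 63, so QY = 3·√7.
Step 2: By the law of cosines on triangle ZYQ: ZQ² = 12² + (3·√7)² − 2·12·3·√7·cos(90°) = 207, so ZQ = 3·√23.
Step 3: By the law of cosines on triangle QZT: QT² = (3·√23)² + 6² − 2·3·√23·6·cos(90°) = 243, so QT = 9·√3.

Therefore, the length of QT = 9·√3.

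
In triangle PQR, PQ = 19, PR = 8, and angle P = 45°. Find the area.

Area = (1/2)(19)(8) sin(45°) = (1/2)(19)(8)(sqrt(2)/2) = 38*sqrt(2)

38*sqrt(2)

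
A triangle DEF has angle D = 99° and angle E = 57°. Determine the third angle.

Let angle F = x. Then 99 + 57 + x = 180.
x = 180 - 156 = 24 degrees.

24 degrees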